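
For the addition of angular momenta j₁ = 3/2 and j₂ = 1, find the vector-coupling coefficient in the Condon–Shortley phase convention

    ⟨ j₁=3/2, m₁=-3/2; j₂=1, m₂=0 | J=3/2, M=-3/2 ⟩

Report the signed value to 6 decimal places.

-0.774597  (= −√(3/5))

triangle: 1!·2!·1!/5! = 2/120
(j±m)!: 0!·3!·1!·1!·0!·3! = 36
prefactor² = (2J+1)·Δ·N² = 12/5
  k=1: −1/(1!·0!·2!·0!·0!·1!) = -1/2
Σ = -1/2  ⇒  CG² = 12/5·(-1/2)² = 3/5
CG = −√(3/5) = -0.774597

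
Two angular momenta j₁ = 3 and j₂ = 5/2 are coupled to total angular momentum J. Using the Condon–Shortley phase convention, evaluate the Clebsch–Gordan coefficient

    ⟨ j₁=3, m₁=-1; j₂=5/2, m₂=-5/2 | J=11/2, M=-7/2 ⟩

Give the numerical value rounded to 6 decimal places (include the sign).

√[12·0!6!5!/12! · 2!4!0!5!2!9!] = √(99532800/11)
  +(−1)^0/∏(0,0,4,0,2,5)! = 1/5760  (running 1/5760)
⟨..|..⟩ = √(99532800/11)·(1/5760) = +0.522233

+√(3/11) = +0.522233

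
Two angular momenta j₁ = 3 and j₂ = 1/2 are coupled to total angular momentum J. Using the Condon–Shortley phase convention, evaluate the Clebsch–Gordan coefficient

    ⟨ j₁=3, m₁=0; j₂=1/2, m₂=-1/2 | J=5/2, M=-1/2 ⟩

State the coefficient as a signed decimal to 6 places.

+0.654654

√[6·1!5!0!/7! · 3!3!0!1!2!3!] = √(432/7)
  +(−1)^0/∏(0,1,3,0,2,0)! = 1/12  (running 1/12)
⟨..|..⟩ = √(432/7)·(1/12) = +0.654654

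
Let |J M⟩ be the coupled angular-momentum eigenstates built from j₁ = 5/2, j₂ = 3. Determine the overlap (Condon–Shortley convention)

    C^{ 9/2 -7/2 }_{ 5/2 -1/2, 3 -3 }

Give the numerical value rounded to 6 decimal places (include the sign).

+√(16/33) ≈ +0.696311

√[10·1!4!5!/11! · 2!3!0!6!1!8!] = √(2764800/11)
  +(−1)^0/∏(0,1,3,0,1,5)! = 1/720  (running 1/720)
⟨..|..⟩ = √(2764800/11)·(1/720) = +0.696311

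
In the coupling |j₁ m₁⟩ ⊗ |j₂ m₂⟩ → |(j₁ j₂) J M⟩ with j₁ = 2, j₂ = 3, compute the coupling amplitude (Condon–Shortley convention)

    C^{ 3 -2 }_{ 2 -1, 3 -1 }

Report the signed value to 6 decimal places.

-0.500000  (= −√(1/4))

triangle: 2!×2!×4!/9! = 96/362880
(j±m)!: 1!×3!×2!×4!×1!×5! = 34560
prefactor² = (2J+1)×Δ×N² = 64
  k=1: −1/(1!×1!×2!×1!×0!×3!) = -1/12
  k=2: +1/(2!×0!×1!×0!×1!×4!) = 1/48
Σ = -1/16  ⇒  CG² = 64×(-1/16)² = 1/4
CG = −√(1/4) = -0.500000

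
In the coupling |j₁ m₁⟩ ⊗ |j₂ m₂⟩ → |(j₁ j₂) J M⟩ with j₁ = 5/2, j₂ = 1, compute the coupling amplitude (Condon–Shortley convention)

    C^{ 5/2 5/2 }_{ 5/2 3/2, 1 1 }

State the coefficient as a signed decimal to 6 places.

−√(2/7) ≈ -0.534522

triangle: 1!·4!·1!/7! = 24/5040
(j±m)!: 4!·1!·2!·0!·5!·0! = 5760
prefactor² = (2J+1)·Δ·N² = 1152/7
  k=1: −1/(1!·0!·0!·1!·4!·0!) = -1/24
Σ = -1/24  ⇒  CG² = 1152/7·(-1/24)² = 2/7
CG = −√(2/7) = -0.534522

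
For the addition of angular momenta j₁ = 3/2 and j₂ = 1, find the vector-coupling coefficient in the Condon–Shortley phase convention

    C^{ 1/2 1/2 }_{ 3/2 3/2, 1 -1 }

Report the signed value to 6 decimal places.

√[2·2!1!0!/4! · 3!0!0!2!1!0!] = √(2)
  +(−1)^0/∏(0,2,0,0,1,0)! = 1/2  (running 1/2)
⟨..|..⟩ = √(2)·(1/2) = +0.707107

+0.707107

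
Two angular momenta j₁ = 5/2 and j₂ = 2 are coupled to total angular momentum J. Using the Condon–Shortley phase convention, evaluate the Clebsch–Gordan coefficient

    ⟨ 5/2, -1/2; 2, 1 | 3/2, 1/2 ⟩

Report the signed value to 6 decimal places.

+0.487950

triangle: 3!·2!·1!/7! = 12/5040
(j±m)!: 2!·3!·3!·1!·2!·1! = 144
prefactor² = (2J+1)·Δ·N² = 48/35
  k=2: +1/(2!·1!·1!·1!·1!·0!) = 1/2
  k=3: −1/(3!·0!·0!·0!·2!·1!) = -1/12
Σ = 5/12  ⇒  CG² = 48/35·5/12² = 5/21
CG = +√(5/21) = +0.487950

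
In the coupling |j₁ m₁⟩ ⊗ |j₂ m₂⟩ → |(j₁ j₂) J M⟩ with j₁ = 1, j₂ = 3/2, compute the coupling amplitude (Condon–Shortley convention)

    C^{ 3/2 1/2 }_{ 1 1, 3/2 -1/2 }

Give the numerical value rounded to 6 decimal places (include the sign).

j₁+j₂−J=1  J+j₁−j₂=1  J−j₁+j₂=2  j₁+j₂+J+1=5
(j₁±m₁, j₂±m₂, J±M) = (2,0,1,2,2,1)
P² = 8/15
sum k=0..0:
  [0] +1/1 = 1
S = 1
C² = P²·S² = 8/15 ; C = +0.730297

+√(8/15) ≈ +0.730297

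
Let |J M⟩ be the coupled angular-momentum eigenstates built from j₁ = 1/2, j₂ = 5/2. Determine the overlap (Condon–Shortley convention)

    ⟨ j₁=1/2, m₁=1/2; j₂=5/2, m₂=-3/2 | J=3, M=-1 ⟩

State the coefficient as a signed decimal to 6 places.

triangle: 0!*1!*5!/7! = 120/5040
(j±m)!: 1!*0!*1!*4!*2!*4! = 1152
prefactor² = (2J+1)*Δ*N² = 192
  k=0: +1/(0!*0!*0!*1!*1!*4!) = 1/24
Σ = 1/24  ⇒  CG² = 192*1/24² = 1/3
CG = +√(1/3) = +0.577350

+√(1/3) ≈ +0.577350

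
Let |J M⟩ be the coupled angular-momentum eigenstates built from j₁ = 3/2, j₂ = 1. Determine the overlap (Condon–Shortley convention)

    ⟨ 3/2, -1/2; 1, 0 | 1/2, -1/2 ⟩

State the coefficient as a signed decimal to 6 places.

j₁+j₂−J=2  J+j₁−j₂=1  J−j₁+j₂=0  j₁+j₂+J+1=4
(j₁±m₁, j₂±m₂, J±M) = (1,2,1,1,0,1)
P² = 1/3
sum k=1..1:
  [1] −1/1 = -1
S = -1
C² = P²·S² = 1/3 ; C = -0.577350

-0.577350  (= −√(1/3))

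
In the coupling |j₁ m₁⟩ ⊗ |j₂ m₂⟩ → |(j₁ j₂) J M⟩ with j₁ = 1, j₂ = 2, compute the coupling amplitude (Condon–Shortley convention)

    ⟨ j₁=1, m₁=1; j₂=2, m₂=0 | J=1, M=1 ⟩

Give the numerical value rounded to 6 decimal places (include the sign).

+√(1/10) ≈ +0.316228

√[3·2!0!2!/5! · 2!0!2!2!2!0!] = √(8/5)
  +(−1)^0/∏(0,2,0,2,0,0)! = 1/4  (running 1/4)
⟨..|..⟩ = √(8/5)·(1/4) = +0.316228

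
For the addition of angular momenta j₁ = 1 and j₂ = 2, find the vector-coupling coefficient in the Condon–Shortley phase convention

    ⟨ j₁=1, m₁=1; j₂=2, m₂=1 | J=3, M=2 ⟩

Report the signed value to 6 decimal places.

√[7·0!2!4!/7! · 2!0!3!1!5!1!] = √(96)
  +(−1)^0/∏(0,0,0,3,2,1)! = 1/12  (running 1/12)
⟨..|..⟩ = √(96)·(1/12) = +0.816497

+√(2/3) ≈ +0.816497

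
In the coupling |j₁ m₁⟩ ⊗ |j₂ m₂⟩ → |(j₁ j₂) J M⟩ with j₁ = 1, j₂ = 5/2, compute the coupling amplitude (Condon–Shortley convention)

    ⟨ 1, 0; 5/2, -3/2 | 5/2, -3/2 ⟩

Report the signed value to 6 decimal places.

+0.507093

j₁+j₂−J=1  J+j₁−j₂=1  J−j₁+j₂=4  j₁+j₂+J+1=7
(j₁±m₁, j₂±m₂, J±M) = (1,1,1,4,1,4)
P² = 576/35
sum k=0..1:
  [0] +1/6 = 1/6
  [1] −1/24 = -1/24
S = 1/8
C² = P²·S² = 9/35 ; C = +0.507093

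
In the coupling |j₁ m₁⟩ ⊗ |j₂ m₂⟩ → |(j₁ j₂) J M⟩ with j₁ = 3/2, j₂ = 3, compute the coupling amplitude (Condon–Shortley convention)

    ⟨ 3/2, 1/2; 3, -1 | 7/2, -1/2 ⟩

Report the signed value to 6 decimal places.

j₁+j₂−J=1  J+j₁−j₂=2  J−j₁+j₂=5  j₁+j₂+J+1=9
(j₁±m₁, j₂±m₂, J±M) = (2,1,2,4,3,4)
P² = 512/7
sum k=0..1:
  [0] +1/12 = 1/12
  [1] −1/48 = -1/48
S = 1/16
C² = P²·S² = 2/7 ; C = +0.534522

+0.534522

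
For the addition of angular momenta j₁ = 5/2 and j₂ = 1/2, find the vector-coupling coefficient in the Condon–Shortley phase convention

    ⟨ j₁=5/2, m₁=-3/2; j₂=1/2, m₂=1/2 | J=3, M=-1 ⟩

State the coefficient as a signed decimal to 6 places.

+0.577350  (= +√(1/3))

j₁+j₂−J=0  J+j₁−j₂=5  J−j₁+j₂=1  j₁+j₂+J+1=7
(j₁±m₁, j₂±m₂, J±M) = (1,4,1,0,2,4)
P² = 192
sum k=0..0:
  [0] +1/24 = 1/24
S = 1/24
C² = P²·S² = 1/3 ; C = +0.577350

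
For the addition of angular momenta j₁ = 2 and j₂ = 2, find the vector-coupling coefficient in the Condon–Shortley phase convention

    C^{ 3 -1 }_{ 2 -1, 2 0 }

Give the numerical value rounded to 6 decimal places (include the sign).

triangle: 1!·3!·3!/8! = 36/40320
(j±m)!: 1!·3!·2!·2!·2!·4! = 1152
prefactor² = (2J+1)·Δ·N² = 36/5
  k=0: +1/(0!·1!·3!·2!·0!·1!) = 1/12
  k=1: −1/(1!·0!·2!·1!·1!·2!) = -1/4
Σ = -1/6  ⇒  CG² = 36/5·(-1/6)² = 1/5
CG = −√(1/5) = -0.447214

−√(1/5) ≈ -0.447214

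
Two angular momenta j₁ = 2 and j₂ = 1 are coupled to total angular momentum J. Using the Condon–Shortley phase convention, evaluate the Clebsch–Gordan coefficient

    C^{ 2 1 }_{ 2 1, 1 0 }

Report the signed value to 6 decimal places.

+√(1/6) = +0.408248

triangle: 1!×3!×1!/6! = 6/720
(j±m)!: 3!×1!×1!×1!×3!×1! = 36
prefactor² = (2J+1)×Δ×N² = 3/2
  k=0: +1/(0!×1!×1!×1!×2!×0!) = 1/2
  k=1: −1/(1!×0!×0!×0!×3!×1!) = -1/6
Σ = 1/3  ⇒  CG² = 3/2×1/3² = 1/6
CG = +√(1/6) = +0.408248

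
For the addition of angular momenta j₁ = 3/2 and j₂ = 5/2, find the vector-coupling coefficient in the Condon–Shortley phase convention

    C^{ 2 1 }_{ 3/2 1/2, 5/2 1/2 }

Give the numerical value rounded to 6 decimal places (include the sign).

triangle: 2!·1!·3!/7! = 12/5040
(j±m)!: 2!·1!·3!·2!·3!·1! = 144
prefactor² = (2J+1)·Δ·N² = 12/7
  k=0: +1/(0!·2!·1!·3!·0!·0!) = 1/12
  k=1: −1/(1!·1!·0!·2!·1!·1!) = -1/2
Σ = -5/12  ⇒  CG² = 12/7·(-5/12)² = 25/84
CG = −√(25/84) = -0.545545

−√(25/84) = -0.545545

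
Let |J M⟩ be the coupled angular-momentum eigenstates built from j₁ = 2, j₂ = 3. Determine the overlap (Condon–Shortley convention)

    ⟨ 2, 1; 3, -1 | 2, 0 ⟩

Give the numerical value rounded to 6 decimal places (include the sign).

triangle: 3!*1!*3!/8! = 36/40320
(j±m)!: 3!*1!*2!*4!*2!*2! = 1152
prefactor² = (2J+1)*Δ*N² = 36/7
  k=0: +1/(0!*3!*1!*2!*0!*1!) = 1/12
  k=1: −1/(1!*2!*0!*1!*1!*2!) = -1/4
Σ = -1/6  ⇒  CG² = 36/7*(-1/6)² = 1/7
CG = −√(1/7) = -0.377964

−√(1/7) = -0.377964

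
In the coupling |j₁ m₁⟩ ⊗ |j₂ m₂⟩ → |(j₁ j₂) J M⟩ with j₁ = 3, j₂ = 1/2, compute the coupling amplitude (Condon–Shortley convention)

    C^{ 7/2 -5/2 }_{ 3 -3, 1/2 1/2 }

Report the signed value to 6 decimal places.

+√(1/7) ≈ +0.377964

j₁+j₂−J=0  J+j₁−j₂=6  J−j₁+j₂=1  j₁+j₂+J+1=8
(j₁±m₁, j₂±m₂, J±M) = (0,6,1,0,1,6)
P² = 518400/7
sum k=0..0:
  [0] +1/720 = 1/720
S = 1/720
C² = P²·S² = 1/7 ; C = +0.377964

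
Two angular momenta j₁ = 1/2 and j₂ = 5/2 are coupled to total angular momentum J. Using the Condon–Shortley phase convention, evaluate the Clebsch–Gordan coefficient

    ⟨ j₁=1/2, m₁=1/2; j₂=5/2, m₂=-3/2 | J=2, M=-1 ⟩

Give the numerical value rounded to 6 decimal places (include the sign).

+0.816497  (= +√(2/3))

√[5·1!0!4!/6! · 1!0!1!4!1!3!] = √(24)
  +(−1)^0/∏(0,1,0,1,0,3)! = 1/6  (running 1/6)
⟨..|..⟩ = √(24)·(1/6) = +0.816497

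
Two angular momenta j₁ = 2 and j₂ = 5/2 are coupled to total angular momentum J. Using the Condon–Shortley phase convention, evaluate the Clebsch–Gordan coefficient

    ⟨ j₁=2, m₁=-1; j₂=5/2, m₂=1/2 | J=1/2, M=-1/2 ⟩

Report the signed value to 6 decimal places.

j₁+j₂−J=4  J+j₁−j₂=0  J−j₁+j₂=1  j₁+j₂+J+1=6
(j₁±m₁, j₂±m₂, J±M) = (1,3,3,2,0,1)
P² = 24/5
sum k=3..3:
  [3] −1/6 = -1/6
S = -1/6
C² = P²·S² = 2/15 ; C = -0.365148

−√(2/15) = -0.365148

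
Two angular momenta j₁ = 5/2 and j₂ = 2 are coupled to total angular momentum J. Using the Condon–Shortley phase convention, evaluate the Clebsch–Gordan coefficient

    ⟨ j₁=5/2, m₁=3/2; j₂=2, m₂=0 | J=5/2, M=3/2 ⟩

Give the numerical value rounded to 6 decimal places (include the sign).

√[6·2!3!2!/8! · 4!1!2!2!4!1!] = √(288/35)
  +(−1)^0/∏(0,2,1,2,2,0)! = 1/8  (running 1/8)
  +(−1)^1/∏(1,1,0,1,3,1)! = -1/6  (running -1/24)
⟨..|..⟩ = √(288/35)·(-1/24) = -0.119523

-0.119523  (= −√(1/70))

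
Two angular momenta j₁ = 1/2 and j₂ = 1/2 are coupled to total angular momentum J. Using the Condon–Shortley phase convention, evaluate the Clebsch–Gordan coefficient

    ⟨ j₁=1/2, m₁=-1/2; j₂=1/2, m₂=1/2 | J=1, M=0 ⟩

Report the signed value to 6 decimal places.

√[3·0!1!1!/3! · 0!1!1!0!1!1!] = √(1/2)
  +(−1)^0/∏(0,0,1,1,0,0)! = 1  (running 1)
⟨..|..⟩ = √(1/2)·(1) = +0.707107

+0.707107  (= +√(1/2))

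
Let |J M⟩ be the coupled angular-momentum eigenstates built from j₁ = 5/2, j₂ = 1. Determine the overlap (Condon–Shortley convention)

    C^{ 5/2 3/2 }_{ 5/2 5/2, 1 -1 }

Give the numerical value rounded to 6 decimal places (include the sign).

+√(2/7) ≈ +0.534522

triangle: 1!*4!*1!/7! = 24/5040
(j±m)!: 5!*0!*0!*2!*4!*1! = 5760
prefactor² = (2J+1)*Δ*N² = 1152/7
  k=0: +1/(0!*1!*0!*0!*4!*1!) = 1/24
Σ = 1/24  ⇒  CG² = 1152/7*1/24² = 2/7
CG = +√(2/7) = +0.534522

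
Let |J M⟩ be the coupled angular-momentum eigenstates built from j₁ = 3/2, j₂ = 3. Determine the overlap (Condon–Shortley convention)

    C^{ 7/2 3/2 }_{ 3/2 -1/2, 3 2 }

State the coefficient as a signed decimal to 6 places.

√[8·1!2!5!/9! · 1!2!5!1!5!2!] = √(6400/21)
  +(−1)^0/∏(0,1,2,5,0,0)! = 1/240  (running 1/240)
  +(−1)^1/∏(1,0,1,4,1,1)! = -1/24  (running -3/80)
⟨..|..⟩ = √(6400/21)·(-3/80) = -0.654654

−√(3/7) = -0.654654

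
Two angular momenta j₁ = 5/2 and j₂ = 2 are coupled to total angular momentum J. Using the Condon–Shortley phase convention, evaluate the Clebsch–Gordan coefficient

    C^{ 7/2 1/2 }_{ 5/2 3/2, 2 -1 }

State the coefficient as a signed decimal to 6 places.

+0.619780

triangle: 1!×4!×3!/9! = 144/362880
(j±m)!: 4!×1!×1!×3!×4!×3! = 20736
prefactor² = (2J+1)×Δ×N² = 2304/35
  k=0: +1/(0!×1!×1!×1!×3!×2!) = 1/12
  k=1: −1/(1!×0!×0!×0!×4!×3!) = -1/144
Σ = 11/144  ⇒  CG² = 2304/35×11/144² = 121/315
CG = +√(121/315) = +0.619780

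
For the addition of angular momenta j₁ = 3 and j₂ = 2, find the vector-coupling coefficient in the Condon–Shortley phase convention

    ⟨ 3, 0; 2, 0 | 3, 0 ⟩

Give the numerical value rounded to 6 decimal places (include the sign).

−√(4/15) = -0.516398

j₁+j₂−J=2  J+j₁−j₂=4  J−j₁+j₂=2  j₁+j₂+J+1=9
(j₁±m₁, j₂±m₂, J±M) = (3,3,2,2,3,3)
P² = 48/5
sum k=0..2:
  [0] +1/24 = 1/24
  [1] −1/4 = -1/4
  [2] +1/24 = 1/24
S = -1/6
C² = P²·S² = 4/15 ; C = -0.516398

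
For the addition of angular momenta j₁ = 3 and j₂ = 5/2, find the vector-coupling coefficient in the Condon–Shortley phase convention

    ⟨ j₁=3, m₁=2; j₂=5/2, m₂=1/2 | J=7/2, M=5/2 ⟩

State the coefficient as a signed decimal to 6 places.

√[8·2!4!3!/10! · 5!1!3!2!6!1!] = √(4608/7)
  +(−1)^0/∏(0,2,1,3,3,0)! = 1/72  (running 1/72)
  +(−1)^1/∏(1,1,0,2,4,1)! = -1/48  (running -1/144)
⟨..|..⟩ = √(4608/7)·(-1/144) = -0.178174

-0.178174  (= −√(2/63))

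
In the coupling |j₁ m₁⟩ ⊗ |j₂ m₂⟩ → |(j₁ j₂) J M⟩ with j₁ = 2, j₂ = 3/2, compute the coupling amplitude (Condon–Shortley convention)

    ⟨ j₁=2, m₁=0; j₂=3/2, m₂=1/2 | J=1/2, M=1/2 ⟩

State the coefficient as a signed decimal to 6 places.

+0.447214  (= +√(1/5))

j₁+j₂−J=3  J+j₁−j₂=1  J−j₁+j₂=0  j₁+j₂+J+1=5
(j₁±m₁, j₂±m₂, J±M) = (2,2,2,1,1,0)
P² = 4/5
sum k=2..2:
  [2] +1/2 = 1/2
S = 1/2
C² = P²·S² = 1/5 ; C = +0.447214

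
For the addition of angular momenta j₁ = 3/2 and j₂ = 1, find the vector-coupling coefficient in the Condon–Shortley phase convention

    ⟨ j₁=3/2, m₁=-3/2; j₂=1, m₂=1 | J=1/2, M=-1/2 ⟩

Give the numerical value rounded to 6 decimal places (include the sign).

triangle: 2!*1!*0!/4! = 2/24
(j±m)!: 0!*3!*2!*0!*0!*1! = 12
prefactor² = (2J+1)*Δ*N² = 2
  k=2: +1/(2!*0!*1!*0!*0!*0!) = 1/2
Σ = 1/2  ⇒  CG² = 2*1/2² = 1/2
CG = +√(1/2) = +0.707107

+√(1/2) ≈ +0.707107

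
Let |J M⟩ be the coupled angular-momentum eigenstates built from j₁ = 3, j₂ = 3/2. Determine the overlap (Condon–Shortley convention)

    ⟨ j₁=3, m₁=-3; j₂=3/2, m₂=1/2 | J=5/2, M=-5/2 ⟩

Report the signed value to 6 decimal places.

√[6·2!4!1!/8! · 0!6!2!1!0!5!] = √(8640/7)
  +(−1)^2/∏(2,0,4,0,0,1)! = 1/48  (running 1/48)
⟨..|..⟩ = √(8640/7)·(1/48) = +0.731925

+0.731925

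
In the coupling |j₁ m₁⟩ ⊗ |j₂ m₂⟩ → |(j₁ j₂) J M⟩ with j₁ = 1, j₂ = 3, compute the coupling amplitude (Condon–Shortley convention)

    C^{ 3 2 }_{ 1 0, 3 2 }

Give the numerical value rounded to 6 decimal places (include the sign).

−√(1/3) ≈ -0.577350

j₁+j₂−J=1  J+j₁−j₂=1  J−j₁+j₂=5  j₁+j₂+J+1=8
(j₁±m₁, j₂±m₂, J±M) = (1,1,5,1,5,1)
P² = 300
sum k=0..1:
  [0] +1/120 = 1/120
  [1] −1/24 = -1/24
S = -1/30
C² = P²·S² = 1/3 ; C = -0.577350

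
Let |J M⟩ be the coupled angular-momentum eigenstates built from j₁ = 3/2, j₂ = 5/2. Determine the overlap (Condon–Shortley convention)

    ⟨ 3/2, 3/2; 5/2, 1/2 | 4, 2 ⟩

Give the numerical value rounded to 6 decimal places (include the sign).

+√(5/14) = +0.597614

triangle: 0!·3!·5!/9! = 720/362880
(j±m)!: 3!·0!·3!·2!·6!·2! = 103680
prefactor² = (2J+1)·Δ·N² = 12960/7
  k=0: +1/(0!·0!·0!·3!·3!·2!) = 1/72
Σ = 1/72  ⇒  CG² = 12960/7·1/72² = 5/14
CG = +√(5/14) = +0.597614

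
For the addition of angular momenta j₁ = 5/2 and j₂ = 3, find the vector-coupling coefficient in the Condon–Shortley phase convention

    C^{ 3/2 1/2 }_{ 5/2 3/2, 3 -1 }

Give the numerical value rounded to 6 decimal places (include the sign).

j₁+j₂−J=4  J+j₁−j₂=1  J−j₁+j₂=2  j₁+j₂+J+1=8
(j₁±m₁, j₂±m₂, J±M) = (4,1,2,4,2,1)
P² = 384/35
sum k=0..1:
  [0] +1/48 = 1/48
  [1] −1/6 = -1/6
S = -7/48
C² = P²·S² = 7/30 ; C = -0.483046

−√(7/30) = -0.483046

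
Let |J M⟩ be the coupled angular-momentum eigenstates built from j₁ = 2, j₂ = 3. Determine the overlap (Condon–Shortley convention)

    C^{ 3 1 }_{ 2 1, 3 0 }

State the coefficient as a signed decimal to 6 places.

-0.182574

j₁+j₂−J=2  J+j₁−j₂=2  J−j₁+j₂=4  j₁+j₂+J+1=9
(j₁±m₁, j₂±m₂, J±M) = (3,1,3,3,4,2)
P² = 96/5
sum k=0..1:
  [0] +1/12 = 1/12
  [1] −1/8 = -1/8
S = -1/24
C² = P²·S² = 1/30 ; C = -0.182574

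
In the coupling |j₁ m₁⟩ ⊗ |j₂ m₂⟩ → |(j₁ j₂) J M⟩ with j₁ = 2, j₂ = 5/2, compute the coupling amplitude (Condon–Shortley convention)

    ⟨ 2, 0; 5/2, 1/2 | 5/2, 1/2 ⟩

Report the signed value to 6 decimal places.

-0.478091  (= −√(8/35))

√[6·2!2!3!/8! · 2!2!3!2!3!2!] = √(72/35)
  +(−1)^0/∏(0,2,2,3,0,0)! = 1/24  (running 1/24)
  +(−1)^1/∏(1,1,1,2,1,1)! = -1/2  (running -11/24)
  +(−1)^2/∏(2,0,0,1,2,2)! = 1/8  (running -1/3)
⟨..|..⟩ = √(72/35)·(-1/3) = -0.478091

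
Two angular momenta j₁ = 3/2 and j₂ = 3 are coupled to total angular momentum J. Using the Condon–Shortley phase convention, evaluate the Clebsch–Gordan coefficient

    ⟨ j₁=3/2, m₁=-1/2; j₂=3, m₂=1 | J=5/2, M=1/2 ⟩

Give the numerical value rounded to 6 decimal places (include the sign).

√[6·2!1!4!/8! · 1!2!4!2!3!2!] = √(288/35)
  +(−1)^1/∏(1,1,1,3,0,1)! = -1/6  (running -1/6)
  +(−1)^2/∏(2,0,0,2,1,2)! = 1/8  (running -1/24)
⟨..|..⟩ = √(288/35)·(-1/24) = -0.119523

-0.119523  (= −√(1/70))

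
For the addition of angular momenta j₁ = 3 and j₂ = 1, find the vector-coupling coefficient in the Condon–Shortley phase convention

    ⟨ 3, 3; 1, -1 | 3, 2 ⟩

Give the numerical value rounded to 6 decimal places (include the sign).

j₁+j₂−J=1  J+j₁−j₂=5  J−j₁+j₂=1  j₁+j₂+J+1=8
(j₁±m₁, j₂±m₂, J±M) = (6,0,0,2,5,1)
P² = 3600
sum k=0..0:
  [0] +1/120 = 1/120
S = 1/120
C² = P²·S² = 1/4 ; C = +0.500000

+√(1/4) ≈ +0.500000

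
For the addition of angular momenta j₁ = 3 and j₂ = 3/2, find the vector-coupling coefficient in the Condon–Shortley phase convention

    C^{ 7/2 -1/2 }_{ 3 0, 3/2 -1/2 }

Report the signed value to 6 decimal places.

triangle: 1!×5!×2!/9! = 240/362880
(j±m)!: 3!×3!×1!×2!×3!×4! = 10368
prefactor² = (2J+1)×Δ×N² = 384/7
  k=0: +1/(0!×1!×3!×1!×2!×1!) = 1/12
  k=1: −1/(1!×0!×2!×0!×3!×2!) = -1/24
Σ = 1/24  ⇒  CG² = 384/7×1/24² = 2/21
CG = +√(2/21) = +0.308607

+0.308607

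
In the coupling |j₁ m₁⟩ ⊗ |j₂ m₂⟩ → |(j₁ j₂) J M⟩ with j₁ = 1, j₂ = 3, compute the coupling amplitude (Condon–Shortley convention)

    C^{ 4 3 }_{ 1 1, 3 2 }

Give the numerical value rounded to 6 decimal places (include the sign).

j₁+j₂−J=0  J+j₁−j₂=2  J−j₁+j₂=6  j₁+j₂+J+1=9
(j₁±m₁, j₂±m₂, J±M) = (2,0,5,1,7,1)
P² = 43200
sum k=0..0:
  [0] +1/240 = 1/240
S = 1/240
C² = P²·S² = 3/4 ; C = +0.866025

+0.866025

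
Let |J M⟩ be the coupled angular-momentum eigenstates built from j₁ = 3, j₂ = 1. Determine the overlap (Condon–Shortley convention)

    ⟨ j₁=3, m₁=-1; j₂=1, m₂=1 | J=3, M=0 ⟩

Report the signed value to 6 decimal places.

-0.707107  (= −√(1/2))

j₁+j₂−J=1  J+j₁−j₂=5  J−j₁+j₂=1  j₁+j₂+J+1=8
(j₁±m₁, j₂±m₂, J±M) = (2,4,2,0,3,3)
P² = 72
sum k=1..1:
  [1] −1/12 = -1/12
S = -1/12
C² = P²·S² = 1/2 ; C = -0.707107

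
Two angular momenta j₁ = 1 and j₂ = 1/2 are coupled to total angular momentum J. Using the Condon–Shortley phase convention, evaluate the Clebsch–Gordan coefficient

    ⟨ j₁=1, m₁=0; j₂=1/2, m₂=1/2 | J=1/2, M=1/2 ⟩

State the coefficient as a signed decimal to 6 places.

−√(1/3) = -0.577350

triangle: 1!×1!×0!/3! = 1/6
(j±m)!: 1!×1!×1!×0!×1!×0! = 1
prefactor² = (2J+1)×Δ×N² = 1/3
  k=1: −1/(1!×0!×0!×0!×1!×0!) = -1
Σ = -1  ⇒  CG² = 1/3×(-1)² = 1/3
CG = −√(1/3) = -0.577350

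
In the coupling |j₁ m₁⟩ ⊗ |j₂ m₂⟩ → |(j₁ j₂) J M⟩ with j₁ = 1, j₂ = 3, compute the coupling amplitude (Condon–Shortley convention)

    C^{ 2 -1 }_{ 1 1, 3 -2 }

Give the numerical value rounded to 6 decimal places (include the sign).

√[5·2!0!4!/7! · 2!0!1!5!1!3!] = √(480/7)
  +(−1)^0/∏(0,2,0,1,0,3)! = 1/12  (running 1/12)
⟨..|..⟩ = √(480/7)·(1/12) = +0.690066

+√(10/21) = +0.690066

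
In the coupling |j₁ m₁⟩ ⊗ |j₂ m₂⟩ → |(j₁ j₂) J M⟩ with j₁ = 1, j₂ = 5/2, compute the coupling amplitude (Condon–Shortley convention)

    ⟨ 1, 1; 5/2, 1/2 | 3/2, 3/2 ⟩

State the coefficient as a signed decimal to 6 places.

j₁+j₂−J=2  J+j₁−j₂=0  J−j₁+j₂=3  j₁+j₂+J+1=6
(j₁±m₁, j₂±m₂, J±M) = (2,0,3,2,3,0)
P² = 48/5
sum k=0..0:
  [0] +1/12 = 1/12
S = 1/12
C² = P²·S² = 1/15 ; C = +0.258199

+0.258199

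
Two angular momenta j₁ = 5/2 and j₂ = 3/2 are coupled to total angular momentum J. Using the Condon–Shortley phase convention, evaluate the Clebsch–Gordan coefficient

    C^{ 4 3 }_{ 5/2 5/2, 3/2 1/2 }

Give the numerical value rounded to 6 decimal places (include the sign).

j₁+j₂−J=0  J+j₁−j₂=5  J−j₁+j₂=3  j₁+j₂+J+1=9
(j₁±m₁, j₂±m₂, J±M) = (5,0,2,1,7,1)
P² = 21600
sum k=0..0:
  [0] +1/240 = 1/240
S = 1/240
C² = P²·S² = 3/8 ; C = +0.612372

+0.612372  (= +√(3/8))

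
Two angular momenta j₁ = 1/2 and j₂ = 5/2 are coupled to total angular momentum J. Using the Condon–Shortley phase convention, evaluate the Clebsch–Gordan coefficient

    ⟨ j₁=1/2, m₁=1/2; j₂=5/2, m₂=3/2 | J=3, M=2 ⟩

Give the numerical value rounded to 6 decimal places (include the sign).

triangle: 0!*1!*5!/7! = 120/5040
(j±m)!: 1!*0!*4!*1!*5!*1! = 2880
prefactor² = (2J+1)*Δ*N² = 480
  k=0: +1/(0!*0!*0!*4!*1!*1!) = 1/24
Σ = 1/24  ⇒  CG² = 480*1/24² = 5/6
CG = +√(5/6) = +0.912871

+√(5/6) ≈ +0.912871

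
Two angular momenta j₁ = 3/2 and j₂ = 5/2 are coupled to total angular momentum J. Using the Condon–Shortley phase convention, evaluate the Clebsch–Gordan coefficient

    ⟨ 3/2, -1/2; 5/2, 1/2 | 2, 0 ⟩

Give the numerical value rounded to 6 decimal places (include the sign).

√[5·2!1!3!/7! · 1!2!3!2!2!2!] = √(8/7)
  +(−1)^1/∏(1,1,1,2,0,1)! = -1/2  (running -1/2)
  +(−1)^2/∏(2,0,0,1,1,2)! = 1/4  (running -1/4)
⟨..|..⟩ = √(8/7)·(-1/4) = -0.267261

-0.267261  (= −√(1/14))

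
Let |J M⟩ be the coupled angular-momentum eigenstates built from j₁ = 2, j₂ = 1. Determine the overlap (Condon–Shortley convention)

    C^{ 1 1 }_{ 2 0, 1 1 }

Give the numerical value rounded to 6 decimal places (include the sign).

+√(1/10) ≈ +0.316228

j₁+j₂−J=2  J+j₁−j₂=2  J−j₁+j₂=0  j₁+j₂+J+1=5
(j₁±m₁, j₂±m₂, J±M) = (2,2,2,0,2,0)
P² = 8/5
sum k=2..2:
  [2] +1/4 = 1/4
S = 1/4
C² = P²·S² = 1/10 ; C = +0.316228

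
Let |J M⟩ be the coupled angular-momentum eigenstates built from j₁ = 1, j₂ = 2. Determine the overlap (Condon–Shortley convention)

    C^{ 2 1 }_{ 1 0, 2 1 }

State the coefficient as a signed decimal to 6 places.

j₁+j₂−J=1  J+j₁−j₂=1  J−j₁+j₂=3  j₁+j₂+J+1=6
(j₁±m₁, j₂±m₂, J±M) = (1,1,3,1,3,1)
P² = 3/2
sum k=0..1:
  [0] +1/6 = 1/6
  [1] −1/2 = -1/2
S = -1/3
C² = P²·S² = 1/6 ; C = -0.408248

−√(1/6) ≈ -0.408248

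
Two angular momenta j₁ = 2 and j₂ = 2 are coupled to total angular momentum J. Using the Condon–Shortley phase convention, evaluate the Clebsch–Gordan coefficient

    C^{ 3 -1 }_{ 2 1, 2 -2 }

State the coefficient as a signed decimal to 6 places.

triangle: 1!×3!×3!/8! = 36/40320
(j±m)!: 3!×1!×0!×4!×2!×4! = 6912
prefactor² = (2J+1)×Δ×N² = 216/5
  k=0: +1/(0!×1!×1!×0!×2!×3!) = 1/12
Σ = 1/12  ⇒  CG² = 216/5×1/12² = 3/10
CG = +√(3/10) = +0.547723

+√(3/10) ≈ +0.547723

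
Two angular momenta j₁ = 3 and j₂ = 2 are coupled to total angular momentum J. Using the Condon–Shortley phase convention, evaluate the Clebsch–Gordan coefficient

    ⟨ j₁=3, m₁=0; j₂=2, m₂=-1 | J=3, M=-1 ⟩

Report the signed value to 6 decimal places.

-0.182574  (= −√(1/30))

√[7·2!4!2!/9! · 3!3!1!3!2!4!] = √(96/5)
  +(−1)^0/∏(0,2,3,1,1,1)! = 1/12  (running 1/12)
  +(−1)^1/∏(1,1,2,0,2,2)! = -1/8  (running -1/24)
⟨..|..⟩ = √(96/5)·(-1/24) = -0.182574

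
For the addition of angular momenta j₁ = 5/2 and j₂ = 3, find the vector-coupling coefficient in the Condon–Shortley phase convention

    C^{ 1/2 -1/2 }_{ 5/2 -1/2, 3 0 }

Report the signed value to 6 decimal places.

√[2·5!0!1!/7! · 2!3!3!3!0!1!] = √(144/7)
  +(−1)^3/∏(3,2,0,0,0,1)! = -1/12  (running -1/12)
⟨..|..⟩ = √(144/7)·(-1/12) = -0.377964

-0.377964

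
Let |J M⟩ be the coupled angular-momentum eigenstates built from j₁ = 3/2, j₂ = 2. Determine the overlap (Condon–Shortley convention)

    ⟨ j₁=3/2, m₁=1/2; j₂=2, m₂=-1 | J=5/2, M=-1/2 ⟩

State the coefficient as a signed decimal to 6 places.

+0.597614  (= +√(5/14))

triangle: 1!*2!*3!/7! = 12/5040
(j±m)!: 2!*1!*1!*3!*2!*3! = 144
prefactor² = (2J+1)*Δ*N² = 72/35
  k=0: +1/(0!*1!*1!*1!*1!*2!) = 1/2
  k=1: −1/(1!*0!*0!*0!*2!*3!) = -1/12
Σ = 5/12  ⇒  CG² = 72/35*5/12² = 5/14
CG = +√(5/14) = +0.597614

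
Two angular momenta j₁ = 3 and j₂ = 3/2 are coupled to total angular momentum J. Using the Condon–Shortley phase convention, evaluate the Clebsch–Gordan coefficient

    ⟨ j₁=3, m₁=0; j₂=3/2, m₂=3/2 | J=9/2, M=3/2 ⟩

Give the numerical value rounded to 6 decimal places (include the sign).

j₁+j₂−J=0  J+j₁−j₂=6  J−j₁+j₂=3  j₁+j₂+J+1=10
(j₁±m₁, j₂±m₂, J±M) = (3,3,3,0,6,3)
P² = 77760/7
sum k=0..0:
  [0] +1/216 = 1/216
S = 1/216
C² = P²·S² = 5/21 ; C = +0.487950

+0.487950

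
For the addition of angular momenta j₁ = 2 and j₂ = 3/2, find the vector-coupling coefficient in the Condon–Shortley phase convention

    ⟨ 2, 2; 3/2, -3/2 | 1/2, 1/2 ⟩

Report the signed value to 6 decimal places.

triangle: 3!*1!*0!/5! = 6/120
(j±m)!: 4!*0!*0!*3!*1!*0! = 144
prefactor² = (2J+1)*Δ*N² = 72/5
  k=0: +1/(0!*3!*0!*0!*1!*0!) = 1/6
Σ = 1/6  ⇒  CG² = 72/5*1/6² = 2/5
CG = +√(2/5) = +0.632456

+0.632456  (= +√(2/5))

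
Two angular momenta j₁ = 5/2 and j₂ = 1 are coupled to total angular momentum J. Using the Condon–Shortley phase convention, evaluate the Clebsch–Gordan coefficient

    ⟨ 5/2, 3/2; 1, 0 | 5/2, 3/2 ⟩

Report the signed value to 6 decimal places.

j₁+j₂−J=1  J+j₁−j₂=4  J−j₁+j₂=1  j₁+j₂+J+1=7
(j₁±m₁, j₂±m₂, J±M) = (4,1,1,1,4,1)
P² = 576/35
sum k=0..1:
  [0] +1/6 = 1/6
  [1] −1/24 = -1/24
S = 1/8
C² = P²·S² = 9/35 ; C = +0.507093

+0.507093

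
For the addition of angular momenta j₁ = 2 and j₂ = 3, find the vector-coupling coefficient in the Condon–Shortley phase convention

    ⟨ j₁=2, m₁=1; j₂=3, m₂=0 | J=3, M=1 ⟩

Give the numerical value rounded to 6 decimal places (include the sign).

triangle: 2!·2!·4!/9! = 96/362880
(j±m)!: 3!·1!·3!·3!·4!·2! = 10368
prefactor² = (2J+1)·Δ·N² = 96/5
  k=0: +1/(0!·2!·1!·3!·1!·1!) = 1/12
  k=1: −1/(1!·1!·0!·2!·2!·2!) = -1/8
Σ = -1/24  ⇒  CG² = 96/5·(-1/24)² = 1/30
CG = −√(1/30) = -0.182574

−√(1/30) ≈ -0.182574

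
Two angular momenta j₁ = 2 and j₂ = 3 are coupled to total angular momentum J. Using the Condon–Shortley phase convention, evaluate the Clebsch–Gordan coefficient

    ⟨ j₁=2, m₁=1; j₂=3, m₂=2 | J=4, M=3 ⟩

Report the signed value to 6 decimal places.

-0.223607  (= −√(1/20))

√[9·1!3!5!/10! · 3!1!5!1!7!1!] = √(6480)
  +(−1)^0/∏(0,1,1,5,2,0)! = 1/240  (running 1/240)
  +(−1)^1/∏(1,0,0,4,3,1)! = -1/144  (running -1/360)
⟨..|..⟩ = √(6480)·(-1/360) = -0.223607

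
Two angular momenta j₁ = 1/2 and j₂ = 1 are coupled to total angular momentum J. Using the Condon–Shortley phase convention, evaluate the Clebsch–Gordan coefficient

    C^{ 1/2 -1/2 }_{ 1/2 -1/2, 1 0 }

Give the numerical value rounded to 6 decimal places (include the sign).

j₁+j₂−J=1  J+j₁−j₂=0  J−j₁+j₂=1  j₁+j₂+J+1=3
(j₁±m₁, j₂±m₂, J±M) = (0,1,1,1,0,1)
P² = 1/3
sum k=1..1:
  [1] −1/1 = -1
S = -1
C² = P²·S² = 1/3 ; C = -0.577350

−√(1/3) ≈ -0.577350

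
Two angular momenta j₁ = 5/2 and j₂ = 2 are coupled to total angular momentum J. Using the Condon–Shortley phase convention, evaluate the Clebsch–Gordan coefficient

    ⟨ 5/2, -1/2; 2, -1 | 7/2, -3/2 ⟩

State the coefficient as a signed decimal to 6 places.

j₁+j₂−J=1  J+j₁−j₂=4  J−j₁+j₂=3  j₁+j₂+J+1=9
(j₁±m₁, j₂±m₂, J±M) = (2,3,1,3,2,5)
P² = 384/7
sum k=0..1:
  [0] +1/12 = 1/12
  [1] −1/24 = -1/24
S = 1/24
C² = P²·S² = 2/21 ; C = +0.308607

+0.308607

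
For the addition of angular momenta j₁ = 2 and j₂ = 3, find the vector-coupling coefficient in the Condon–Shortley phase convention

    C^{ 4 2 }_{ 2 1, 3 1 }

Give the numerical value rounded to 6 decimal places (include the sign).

√[9·1!3!5!/10! · 3!1!4!2!6!2!] = √(5184/7)
  +(−1)^0/∏(0,1,1,4,2,1)! = 1/48  (running 1/48)
  +(−1)^1/∏(1,0,0,3,3,2)! = -1/72  (running 1/144)
⟨..|..⟩ = √(5184/7)·(1/144) = +0.188982

+0.188982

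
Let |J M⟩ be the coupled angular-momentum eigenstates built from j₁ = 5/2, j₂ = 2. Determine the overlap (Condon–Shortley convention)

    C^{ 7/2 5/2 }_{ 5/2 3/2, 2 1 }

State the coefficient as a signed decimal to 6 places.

+0.125988

j₁+j₂−J=1  J+j₁−j₂=4  J−j₁+j₂=3  j₁+j₂+J+1=9
(j₁±m₁, j₂±m₂, J±M) = (4,1,3,1,6,1)
P² = 2304/7
sum k=0..1:
  [0] +1/36 = 1/36
  [1] −1/48 = -1/48
S = 1/144
C² = P²·S² = 1/63 ; C = +0.125988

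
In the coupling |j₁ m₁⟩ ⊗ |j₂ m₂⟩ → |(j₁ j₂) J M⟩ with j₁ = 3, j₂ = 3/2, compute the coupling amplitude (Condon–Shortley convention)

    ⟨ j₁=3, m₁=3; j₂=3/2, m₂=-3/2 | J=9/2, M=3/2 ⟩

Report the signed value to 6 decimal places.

+0.109109

√[10·0!6!3!/10! · 6!0!0!3!6!3!] = √(1555200/7)
  +(−1)^0/∏(0,0,0,0,6,3)! = 1/4320  (running 1/4320)
⟨..|..⟩ = √(1555200/7)·(1/4320) = +0.109109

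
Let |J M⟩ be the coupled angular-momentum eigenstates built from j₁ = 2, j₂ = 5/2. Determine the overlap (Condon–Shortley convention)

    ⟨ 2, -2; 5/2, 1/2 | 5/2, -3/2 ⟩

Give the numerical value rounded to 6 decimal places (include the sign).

+√(27/70) ≈ +0.621059

triangle: 2!·2!·3!/8! = 24/40320
(j±m)!: 0!·4!·3!·2!·1!·4! = 6912
prefactor² = (2J+1)·Δ·N² = 864/35
  k=2: +1/(2!·0!·2!·1!·0!·2!) = 1/8
Σ = 1/8  ⇒  CG² = 864/35·1/8² = 27/70
CG = +√(27/70) = +0.621059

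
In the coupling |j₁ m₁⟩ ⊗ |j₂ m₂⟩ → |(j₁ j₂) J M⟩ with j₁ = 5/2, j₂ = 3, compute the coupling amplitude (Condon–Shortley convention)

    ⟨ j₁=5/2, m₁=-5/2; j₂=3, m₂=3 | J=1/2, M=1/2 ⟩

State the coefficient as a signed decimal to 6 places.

√[2·5!0!1!/7! · 0!5!6!0!1!0!] = √(28800/7)
  +(−1)^5/∏(5,0,0,1,0,0)! = -1/120  (running -1/120)
⟨..|..⟩ = √(28800/7)·(-1/120) = -0.534522

-0.534522  (= −√(2/7))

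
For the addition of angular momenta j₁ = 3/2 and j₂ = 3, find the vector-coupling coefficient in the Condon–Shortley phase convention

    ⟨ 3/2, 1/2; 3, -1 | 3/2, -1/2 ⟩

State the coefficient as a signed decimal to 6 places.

-0.585540

√[4·3!0!3!/7! · 2!1!2!4!1!2!] = √(192/35)
  +(−1)^1/∏(1,2,0,1,0,2)! = -1/4  (running -1/4)
⟨..|..⟩ = √(192/35)·(-1/4) = -0.585540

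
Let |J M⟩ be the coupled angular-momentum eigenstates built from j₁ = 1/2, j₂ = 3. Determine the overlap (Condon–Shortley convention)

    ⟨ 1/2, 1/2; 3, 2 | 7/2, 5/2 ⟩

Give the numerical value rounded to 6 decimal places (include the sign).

+√(6/7) ≈ +0.925820

j₁+j₂−J=0  J+j₁−j₂=1  J−j₁+j₂=6  j₁+j₂+J+1=8
(j₁±m₁, j₂±m₂, J±M) = (1,0,5,1,6,1)
P² = 86400/7
sum k=0..0:
  [0] +1/120 = 1/120
S = 1/120
C² = P²·S² = 6/7 ; C = +0.925820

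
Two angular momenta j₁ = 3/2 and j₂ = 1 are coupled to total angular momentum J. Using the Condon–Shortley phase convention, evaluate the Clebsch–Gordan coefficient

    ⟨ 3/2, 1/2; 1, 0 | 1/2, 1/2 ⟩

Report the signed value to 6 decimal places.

-0.577350

√[2·2!1!0!/4! · 2!1!1!1!1!0!] = √(1/3)
  +(−1)^1/∏(1,1,0,0,1,0)! = -1  (running -1)
⟨..|..⟩ = √(1/3)·(-1) = -0.577350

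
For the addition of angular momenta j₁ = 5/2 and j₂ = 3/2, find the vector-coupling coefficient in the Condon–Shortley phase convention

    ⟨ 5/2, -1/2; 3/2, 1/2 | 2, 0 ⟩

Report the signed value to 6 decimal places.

triangle: 2!·3!·1!/7! = 12/5040
(j±m)!: 2!·3!·2!·1!·2!·2! = 96
prefactor² = (2J+1)·Δ·N² = 8/7
  k=1: −1/(1!·1!·2!·1!·1!·0!) = -1/2
  k=2: +1/(2!·0!·1!·0!·2!·1!) = 1/4
Σ = -1/4  ⇒  CG² = 8/7·(-1/4)² = 1/14
CG = −√(1/14) = -0.267261

-0.267261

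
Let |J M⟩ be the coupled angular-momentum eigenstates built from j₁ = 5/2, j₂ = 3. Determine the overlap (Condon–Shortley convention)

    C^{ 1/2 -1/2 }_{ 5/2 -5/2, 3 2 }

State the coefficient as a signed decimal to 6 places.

√[2·5!0!1!/7! · 0!5!5!1!0!1!] = √(4800/7)
  +(−1)^5/∏(5,0,0,0,0,1)! = -1/120  (running -1/120)
⟨..|..⟩ = √(4800/7)·(-1/120) = -0.218218

−√(1/21) = -0.218218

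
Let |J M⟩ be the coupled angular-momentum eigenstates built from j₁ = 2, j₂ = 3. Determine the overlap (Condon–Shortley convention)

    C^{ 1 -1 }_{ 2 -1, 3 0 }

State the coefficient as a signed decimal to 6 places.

−√(3/35) ≈ -0.292770

triangle: 4!*0!*2!/7! = 48/5040
(j±m)!: 1!*3!*3!*3!*0!*2! = 432
prefactor² = (2J+1)*Δ*N² = 432/35
  k=3: −1/(3!*1!*0!*0!*0!*2!) = -1/12
Σ = -1/12  ⇒  CG² = 432/35*(-1/12)² = 3/35
CG = −√(3/35) = -0.292770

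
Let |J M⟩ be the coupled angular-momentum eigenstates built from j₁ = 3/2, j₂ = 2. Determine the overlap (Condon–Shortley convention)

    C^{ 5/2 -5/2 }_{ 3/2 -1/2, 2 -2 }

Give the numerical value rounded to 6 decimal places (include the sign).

+√(4/7) ≈ +0.755929

triangle: 1!·2!·3!/7! = 12/5040
(j±m)!: 1!·2!·0!·4!·0!·5! = 5760
prefactor² = (2J+1)·Δ·N² = 576/7
  k=0: +1/(0!·1!·2!·0!·0!·3!) = 1/12
Σ = 1/12  ⇒  CG² = 576/7·1/12² = 4/7
CG = +√(4/7) = +0.755929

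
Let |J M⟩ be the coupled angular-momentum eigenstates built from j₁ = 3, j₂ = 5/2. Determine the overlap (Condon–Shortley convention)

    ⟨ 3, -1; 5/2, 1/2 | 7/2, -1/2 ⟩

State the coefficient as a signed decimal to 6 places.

−√(1/63) = -0.125988

triangle: 2!*4!*3!/10! = 288/3628800
(j±m)!: 2!*4!*3!*2!*3!*4! = 82944
prefactor² = (2J+1)*Δ*N² = 9216/175
  k=0: +1/(0!*2!*4!*3!*0!*0!) = 1/288
  k=1: −1/(1!*1!*3!*2!*1!*1!) = -1/12
  k=2: +1/(2!*0!*2!*1!*2!*2!) = 1/16
Σ = -5/288  ⇒  CG² = 9216/175*(-5/288)² = 1/63
CG = −√(1/63) = -0.125988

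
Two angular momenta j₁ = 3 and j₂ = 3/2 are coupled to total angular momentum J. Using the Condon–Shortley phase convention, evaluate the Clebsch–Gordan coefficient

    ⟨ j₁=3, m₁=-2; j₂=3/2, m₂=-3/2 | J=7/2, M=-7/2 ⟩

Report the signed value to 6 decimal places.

+0.577350

triangle: 1!*5!*2!/9! = 240/362880
(j±m)!: 1!*5!*0!*3!*0!*7! = 3628800
prefactor² = (2J+1)*Δ*N² = 19200
  k=0: +1/(0!*1!*5!*0!*0!*2!) = 1/240
Σ = 1/240  ⇒  CG² = 19200*1/240² = 1/3
CG = +√(1/3) = +0.577350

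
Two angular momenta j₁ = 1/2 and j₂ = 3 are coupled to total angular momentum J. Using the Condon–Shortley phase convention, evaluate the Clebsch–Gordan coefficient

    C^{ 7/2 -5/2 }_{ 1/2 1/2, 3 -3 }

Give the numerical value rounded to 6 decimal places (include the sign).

+√(1/7) = +0.377964

j₁+j₂−J=0  J+j₁−j₂=1  J−j₁+j₂=6  j₁+j₂+J+1=8
(j₁±m₁, j₂±m₂, J±M) = (1,0,0,6,1,6)
P² = 518400/7
sum k=0..0:
  [0] +1/720 = 1/720
S = 1/720
C² = P²·S² = 1/7 ; C = +0.377964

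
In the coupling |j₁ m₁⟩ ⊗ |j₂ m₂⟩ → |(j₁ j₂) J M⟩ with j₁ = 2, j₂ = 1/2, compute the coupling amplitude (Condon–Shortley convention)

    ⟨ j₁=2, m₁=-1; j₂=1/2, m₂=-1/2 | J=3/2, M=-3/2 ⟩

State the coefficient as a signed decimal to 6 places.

j₁+j₂−J=1  J+j₁−j₂=3  J−j₁+j₂=0  j₁+j₂+J+1=5
(j₁±m₁, j₂±m₂, J±M) = (1,3,0,1,0,3)
P² = 36/5
sum k=0..0:
  [0] +1/6 = 1/6
S = 1/6
C² = P²·S² = 1/5 ; C = +0.447214

+√(1/5) = +0.447214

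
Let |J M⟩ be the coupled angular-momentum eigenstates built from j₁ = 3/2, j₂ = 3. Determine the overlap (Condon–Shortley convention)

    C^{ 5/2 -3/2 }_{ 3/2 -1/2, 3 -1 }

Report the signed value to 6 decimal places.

√[6·2!1!4!/8! · 1!2!2!4!1!4!] = √(576/35)
  +(−1)^1/∏(1,1,1,1,0,3)! = -1/6  (running -1/6)
  +(−1)^2/∏(2,0,0,0,1,4)! = 1/48  (running -7/48)
⟨..|..⟩ = √(576/35)·(-7/48) = -0.591608

-0.591608  (= −√(7/20))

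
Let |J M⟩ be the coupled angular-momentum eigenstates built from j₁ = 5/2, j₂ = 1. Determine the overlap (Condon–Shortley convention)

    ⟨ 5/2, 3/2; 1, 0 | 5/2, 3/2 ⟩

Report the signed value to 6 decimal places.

j₁+j₂−J=1  J+j₁−j₂=4  J−j₁+j₂=1  j₁+j₂+J+1=7
(j₁±m₁, j₂±m₂, J±M) = (4,1,1,1,4,1)
P² = 576/35
sum k=0..1:
  [0] +1/6 = 1/6
  [1] −1/24 = -1/24
S = 1/8
C² = P²·S² = 9/35 ; C = +0.507093

+√(9/35) ≈ +0.507093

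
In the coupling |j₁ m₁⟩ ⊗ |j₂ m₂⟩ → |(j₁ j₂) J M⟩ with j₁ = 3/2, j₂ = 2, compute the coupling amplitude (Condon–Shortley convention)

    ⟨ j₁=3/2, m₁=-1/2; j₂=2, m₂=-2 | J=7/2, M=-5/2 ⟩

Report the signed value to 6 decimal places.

triangle: 0!·3!·4!/8! = 144/40320
(j±m)!: 1!·2!·0!·4!·1!·6! = 34560
prefactor² = (2J+1)·Δ·N² = 6912/7
  k=0: +1/(0!·0!·2!·0!·1!·4!) = 1/48
Σ = 1/48  ⇒  CG² = 6912/7·1/48² = 3/7
CG = +√(3/7) = +0.654654

+0.654654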